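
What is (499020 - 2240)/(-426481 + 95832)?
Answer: -496780/330649 ≈ -1.5024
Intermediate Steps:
(499020 - 2240)/(-426481 + 95832) = 496780/(-330649) = 496780*(-1/330649) = -496780/330649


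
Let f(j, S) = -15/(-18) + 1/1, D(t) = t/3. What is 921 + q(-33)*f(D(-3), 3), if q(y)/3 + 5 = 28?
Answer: 2095/2 ≈ 1047.5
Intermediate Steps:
D(t) = t/3 (D(t) = t*(1/3) = t/3)
q(y) = 69 (q(y) = -15 + 3*28 = -15 + 84 = 69)
f(j, S) = 11/6 (f(j, S) = -15*(-1/18) + 1*1 = 5/6 + 1 = 11/6)
921 + q(-33)*f(D(-3), 3) = 921 + 69*(11/6) = 921 + 253/2 = 2095/2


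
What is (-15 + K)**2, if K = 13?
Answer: 4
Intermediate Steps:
(-15 + K)**2 = (-15 + 13)**2 = (-2)**2 = 4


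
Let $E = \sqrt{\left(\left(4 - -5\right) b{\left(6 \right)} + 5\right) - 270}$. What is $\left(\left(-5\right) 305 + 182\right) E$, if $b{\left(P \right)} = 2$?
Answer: $- 1343 i \sqrt{247} \approx - 21107.0 i$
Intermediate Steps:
$E = i \sqrt{247}$ ($E = \sqrt{\left(\left(4 - -5\right) 2 + 5\right) - 270} = \sqrt{\left(\left(4 + 5\right) 2 + 5\right) - 270} = \sqrt{\left(9 \cdot 2 + 5\right) - 270} = \sqrt{\left(18 + 5\right) - 270} = \sqrt{23 - 270} = \sqrt{-247} = i \sqrt{247} \approx 15.716 i$)
$\left(\left(-5\right) 305 + 182\right) E = \left(\left(-5\right) 305 + 182\right) i \sqrt{247} = \left(-1525 + 182\right) i \sqrt{247} = - 1343 i \sqrt{247}$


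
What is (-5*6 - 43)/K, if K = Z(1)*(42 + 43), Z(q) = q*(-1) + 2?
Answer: -73/85 ≈ -0.85882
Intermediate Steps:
Z(q) = 2 - q (Z(q) = -q + 2 = 2 - q)
K = 85 (K = (2 - 1*1)*(42 + 43) = (2 - 1)*85 = 1*85 = 85)
(-5*6 - 43)/K = (-5*6 - 43)/85 = (-30 - 43)*(1/85) = -73*1/85 = -73/85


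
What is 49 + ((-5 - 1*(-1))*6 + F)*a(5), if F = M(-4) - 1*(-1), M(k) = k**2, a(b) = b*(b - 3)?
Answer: -21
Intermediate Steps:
a(b) = b*(-3 + b)
F = 17 (F = (-4)**2 - 1*(-1) = 16 + 1 = 17)
49 + ((-5 - 1*(-1))*6 + F)*a(5) = 49 + ((-5 - 1*(-1))*6 + 17)*(5*(-3 + 5)) = 49 + ((-5 + 1)*6 + 17)*(5*2) = 49 + (-4*6 + 17)*10 = 49 + (-24 + 17)*10 = 49 - 7*10 = 49 - 70 = -21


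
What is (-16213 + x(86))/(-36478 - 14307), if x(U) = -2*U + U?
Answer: 16299/50785 ≈ 0.32094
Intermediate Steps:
x(U) = -U
(-16213 + x(86))/(-36478 - 14307) = (-16213 - 1*86)/(-36478 - 14307) = (-16213 - 86)/(-50785) = -16299*(-1/50785) = 16299/50785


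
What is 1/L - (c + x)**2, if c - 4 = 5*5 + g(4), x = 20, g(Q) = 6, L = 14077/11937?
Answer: -42570988/14077 ≈ -3024.2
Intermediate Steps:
L = 14077/11937 (L = 14077*(1/11937) = 14077/11937 ≈ 1.1793)
c = 35 (c = 4 + (5*5 + 6) = 4 + (25 + 6) = 4 + 31 = 35)
1/L - (c + x)**2 = 1/(14077/11937) - (35 + 20)**2 = 11937/14077 - 1*55**2 = 11937/14077 - 1*3025 = 11937/14077 - 3025 = -42570988/14077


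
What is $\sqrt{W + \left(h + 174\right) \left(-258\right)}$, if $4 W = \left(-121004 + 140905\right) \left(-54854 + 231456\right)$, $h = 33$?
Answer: $\frac{\sqrt{3514342778}}{2} \approx 29641.0$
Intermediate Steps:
$W = \frac{1757278201}{2}$ ($W = \frac{\left(-121004 + 140905\right) \left(-54854 + 231456\right)}{4} = \frac{19901 \cdot 176602}{4} = \frac{1}{4} \cdot 3514556402 = \frac{1757278201}{2} \approx 8.7864 \cdot 10^{8}$)
$\sqrt{W + \left(h + 174\right) \left(-258\right)} = \sqrt{\frac{1757278201}{2} + \left(33 + 174\right) \left(-258\right)} = \sqrt{\frac{1757278201}{2} + 207 \left(-258\right)} = \sqrt{\frac{1757278201}{2} - 53406} = \sqrt{\frac{1757171389}{2}} = \frac{\sqrt{3514342778}}{2}$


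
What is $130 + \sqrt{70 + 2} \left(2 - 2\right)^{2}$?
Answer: $130$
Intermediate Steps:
$130 + \sqrt{70 + 2} \left(2 - 2\right)^{2} = 130 + \sqrt{72} \cdot 0^{2} = 130 + 6 \sqrt{2} \cdot 0 = 130 + 0 = 130$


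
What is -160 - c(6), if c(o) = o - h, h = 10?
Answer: -156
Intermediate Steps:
c(o) = -10 + o (c(o) = o - 1*10 = o - 10 = -10 + o)
-160 - c(6) = -160 - (-10 + 6) = -160 - 1*(-4) = -160 + 4 = -156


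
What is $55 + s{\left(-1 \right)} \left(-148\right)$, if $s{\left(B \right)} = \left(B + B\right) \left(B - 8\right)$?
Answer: $-2609$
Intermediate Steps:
$s{\left(B \right)} = 2 B \left(-8 + B\right)$
$55 + s{\left(-1 \right)} \left(-148\right) = 55 + 2 \left(-1\right) \left(-8 - 1\right) \left(-148\right) = 55 + 2 \left(-1\right) \left(-9\right) \left(-148\right) = 55 + 18 \left(-148\right) = 55 - 2664 = -2609$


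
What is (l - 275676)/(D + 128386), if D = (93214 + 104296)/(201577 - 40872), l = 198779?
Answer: -2471546477/4126493928 ≈ -0.59895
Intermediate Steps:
D = 39502/32141 (D = 197510/160705 = 197510*(1/160705) = 39502/32141 ≈ 1.2290)
(l - 275676)/(D + 128386) = (198779 - 275676)/(39502/32141 + 128386) = -76897/4126493928/32141 = -76897*32141/4126493928 = -2471546477/4126493928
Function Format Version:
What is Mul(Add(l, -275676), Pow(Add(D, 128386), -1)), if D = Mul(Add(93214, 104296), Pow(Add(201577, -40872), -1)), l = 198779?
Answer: Rational(-2471546477, 4126493928) ≈ -0.59895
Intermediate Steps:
D = Rational(39502, 32141) (D = Mul(197510, Pow(160705, -1)) = Mul(197510, Rational(1, 160705)) = Rational(39502, 32141) ≈ 1.2290)
Mul(Add(l, -275676), Pow(Add(D, 128386), -1)) = Mul(Add(198779, -275676), Pow(Add(Rational(39502, 32141), 128386), -1)) = Mul(-76897, Pow(Rational(4126493928, 32141), -1)) = Mul(-76897, Rational(32141, 4126493928)) = Rational(-2471546477, 4126493928)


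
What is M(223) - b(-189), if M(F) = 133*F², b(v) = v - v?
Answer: 6613957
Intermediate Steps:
b(v) = 0
M(223) - b(-189) = 133*223² - 1*0 = 133*49729 + 0 = 6613957 + 0 = 6613957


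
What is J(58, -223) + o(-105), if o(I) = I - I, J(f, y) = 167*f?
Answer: 9686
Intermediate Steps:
o(I) = 0
J(58, -223) + o(-105) = 167*58 + 0 = 9686 + 0 = 9686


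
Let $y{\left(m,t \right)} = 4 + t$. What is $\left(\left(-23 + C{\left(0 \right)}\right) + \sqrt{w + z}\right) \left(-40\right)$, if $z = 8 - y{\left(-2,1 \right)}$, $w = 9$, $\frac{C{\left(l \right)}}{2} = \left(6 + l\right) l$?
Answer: $920 - 80 \sqrt{3} \approx 781.44$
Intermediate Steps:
$C{\left(l \right)} = 2 l \left(6 + l\right)$ ($C{\left(l \right)} = 2 \left(6 + l\right) l = 2 l \left(6 + l\right)$)
$z = 3$ ($z = 8 - \left(4 + 1\right) = 8 - 5 = 3$)
$\left(\left(-23 + C{\left(0 \right)}\right) + \sqrt{w + z}\right) \left(-40\right) = \left(\left(-23 + 2 \cdot 0 \left(6 + 0\right)\right) + \sqrt{9 + 3}\right) \left(-40\right) = \left(\left(-23 + 2 \cdot 0 \cdot 6\right) + \sqrt{12}\right) \left(-40\right) = \left(\left(-23 + 0\right) + 2 \sqrt{3}\right) \left(-40\right) = \left(-23 + 2 \sqrt{3}\right) \left(-40\right) = 920 - 80 \sqrt{3}$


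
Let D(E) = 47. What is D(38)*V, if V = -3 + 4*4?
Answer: 611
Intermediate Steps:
V = 13 (V = -3 + 16 = 13)
D(38)*V = 47*13 = 611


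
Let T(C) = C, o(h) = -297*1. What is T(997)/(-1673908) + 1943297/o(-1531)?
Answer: -3252900690785/497150676 ≈ -6543.1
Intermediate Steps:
o(h) = -297
T(997)/(-1673908) + 1943297/o(-1531) = 997/(-1673908) + 1943297/(-297) = 997*(-1/1673908) + 1943297*(-1/297) = -997/1673908 - 1943297/297 = -3252900690785/497150676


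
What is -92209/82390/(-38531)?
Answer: 92209/3174569090 ≈ 2.9046e-5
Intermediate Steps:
-92209/82390/(-38531) = -92209*1/82390*(-1/38531) = -92209/82390*(-1/38531) = 92209/3174569090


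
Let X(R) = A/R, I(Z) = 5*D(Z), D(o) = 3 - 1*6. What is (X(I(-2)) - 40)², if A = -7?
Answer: 351649/225 ≈ 1562.9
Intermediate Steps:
D(o) = -3 (D(o) = 3 - 6 = -3)
I(Z) = -15 (I(Z) = 5*(-3) = -15)
X(R) = -7/R
(X(I(-2)) - 40)² = (-7/(-15) - 40)² = (-7*(-1/15) - 40)² = (7/15 - 40)² = (-593/15)² = 351649/225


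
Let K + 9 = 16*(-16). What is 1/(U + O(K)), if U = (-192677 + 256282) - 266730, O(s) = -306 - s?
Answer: -1/203166 ≈ -4.9221e-6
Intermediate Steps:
K = -265 (K = -9 + 16*(-16) = -9 - 256 = -265)
U = -203125 (U = 63605 - 266730 = -203125)
1/(U + O(K)) = 1/(-203125 + (-306 - 1*(-265))) = 1/(-203125 + (-306 + 265)) = 1/(-203125 - 41) = 1/(-203166) = -1/203166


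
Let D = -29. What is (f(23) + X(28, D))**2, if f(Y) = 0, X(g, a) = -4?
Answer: 16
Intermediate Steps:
(f(23) + X(28, D))**2 = (0 - 4)**2 = (-4)**2 = 16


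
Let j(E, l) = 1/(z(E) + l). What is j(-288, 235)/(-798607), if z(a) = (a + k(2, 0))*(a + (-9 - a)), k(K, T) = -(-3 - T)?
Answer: -1/2236099600 ≈ -4.4721e-10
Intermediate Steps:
k(K, T) = 3 + T
z(a) = -27 - 9*a (z(a) = (a + (3 + 0))*(a + (-9 - a)) = (a + 3)*(-9) = (3 + a)*(-9) = -27 - 9*a)
j(E, l) = 1/(-27 + l - 9*E) (j(E, l) = 1/((-27 - 9*E) + l) = 1/(-27 + l - 9*E))
j(-288, 235)/(-798607) = 1/(-27 + 235 - 9*(-288)*(-798607)) = -1/798607/(-27 + 235 + 2592) = -1/798607/2800 = (1/2800)*(-1/798607) = -1/2236099600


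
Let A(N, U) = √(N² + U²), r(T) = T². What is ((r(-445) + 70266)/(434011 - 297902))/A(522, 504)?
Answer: 268291*√65/796237650 ≈ 0.0027166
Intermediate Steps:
((r(-445) + 70266)/(434011 - 297902))/A(522, 504) = (((-445)² + 70266)/(434011 - 297902))/(√(522² + 504²)) = ((198025 + 70266)/136109)/(√(272484 + 254016)) = (268291*(1/136109))/(√526500) = 268291/(136109*((90*√65))) = 268291*(√65/5850)/136109 = 268291*√65/796237650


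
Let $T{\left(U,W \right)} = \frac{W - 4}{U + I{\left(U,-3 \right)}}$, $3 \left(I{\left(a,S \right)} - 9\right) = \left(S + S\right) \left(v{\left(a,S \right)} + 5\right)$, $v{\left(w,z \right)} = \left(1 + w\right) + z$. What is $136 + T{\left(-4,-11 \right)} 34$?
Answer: $\frac{442}{7} \approx 63.143$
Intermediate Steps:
$v{\left(w,z \right)} = 1 + w + z$
$I{\left(a,S \right)} = 9 + \frac{2 S \left(6 + S + a\right)}{3}$ ($I{\left(a,S \right)} = 9 + \frac{\left(S + S\right) \left(\left(1 + a + S\right) + 5\right)}{3} = 9 + \frac{2 S \left(\left(1 + S + a\right) + 5\right)}{3} = 9 + \frac{2 S \left(6 + S + a\right)}{3}$)
$T{\left(U,W \right)} = \frac{-4 + W}{3 - U}$ ($T{\left(U,W \right)} = \frac{W - 4}{U + \left(9 + \frac{10}{3} \left(-3\right) + \frac{2}{3} \left(-3\right) \left(1 - 3 + U\right)\right)} = \frac{-4 + W}{U + \left(9 - 10 + \frac{2}{3} \left(-3\right) \left(-2 + U\right)\right)} = \frac{-4 + W}{U - \left(-3 + 2 U\right)} = \frac{-4 + W}{3 - U}$)
$136 + T{\left(-4,-11 \right)} 34 = 136 + \frac{4 - -11}{-3 - 4} \cdot 34 = 136 + \frac{4 + 11}{-7} \cdot 34 = 136 + \left(- \frac{1}{7}\right) 15 \cdot 34 = 136 - \frac{510}{7} = \frac{442}{7}$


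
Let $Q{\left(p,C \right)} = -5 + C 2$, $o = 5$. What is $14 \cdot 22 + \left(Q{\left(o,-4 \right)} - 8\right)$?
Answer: $287$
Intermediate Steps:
$Q{\left(p,C \right)} = -5 + 2 C$
$14 \cdot 22 + \left(Q{\left(o,-4 \right)} - 8\right) = 14 \cdot 22 + \left(\left(-5 + 2 \left(-4\right)\right) - 8\right) = 308 - 21 = 287$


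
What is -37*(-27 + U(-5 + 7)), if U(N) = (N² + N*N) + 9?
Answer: 370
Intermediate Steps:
U(N) = 9 + 2*N² (U(N) = (N² + N²) + 9 = 2*N² + 9 = 9 + 2*N²)
-37*(-27 + U(-5 + 7)) = -37*(-27 + (9 + 2*(-5 + 7)²)) = -37*(-27 + (9 + 2*2²)) = -37*(-27 + (9 + 2*4)) = -37*(-27 + (9 + 8)) = -37*(-27 + 17) = -37*(-10) = 370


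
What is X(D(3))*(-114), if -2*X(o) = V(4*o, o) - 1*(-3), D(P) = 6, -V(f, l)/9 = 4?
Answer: -1881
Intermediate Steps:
V(f, l) = -36 (V(f, l) = -9*4 = -36)
X(o) = 33/2 (X(o) = -(-36 - 1*(-3))/2 = -(-36 + 3)/2 = -½*(-33) = 33/2)
X(D(3))*(-114) = (33/2)*(-114) = -1881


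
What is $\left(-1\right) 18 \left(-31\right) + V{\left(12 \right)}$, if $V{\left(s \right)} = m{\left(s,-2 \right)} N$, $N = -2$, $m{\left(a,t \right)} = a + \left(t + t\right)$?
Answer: $542$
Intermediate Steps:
$m{\left(a,t \right)} = a + 2 t$
$V{\left(s \right)} = 8 - 2 s$ ($V{\left(s \right)} = \left(s + 2 \left(-2\right)\right) \left(-2\right) = \left(s - 4\right) \left(-2\right) = \left(-4 + s\right) \left(-2\right) = 8 - 2 s$)
$\left(-1\right) 18 \left(-31\right) + V{\left(12 \right)} = \left(-1\right) 18 \left(-31\right) + \left(8 - 24\right) = \left(-18\right) \left(-31\right) + \left(8 - 24\right) = 558 - 16 = 542$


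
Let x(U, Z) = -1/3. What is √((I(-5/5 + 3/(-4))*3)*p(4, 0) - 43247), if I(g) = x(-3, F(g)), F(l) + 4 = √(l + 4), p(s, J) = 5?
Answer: 2*I*√10813 ≈ 207.97*I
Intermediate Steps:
F(l) = -4 + √(4 + l) (F(l) = -4 + √(l + 4) = -4 + √(4 + l))
x(U, Z) = -⅓ (x(U, Z) = -1*⅓ = -⅓)
I(g) = -⅓
√((I(-5/5 + 3/(-4))*3)*p(4, 0) - 43247) = √(-⅓*3*5 - 43247) = √(-1*5 - 43247) = √(-5 - 43247) = √(-43252) = 2*I*√10813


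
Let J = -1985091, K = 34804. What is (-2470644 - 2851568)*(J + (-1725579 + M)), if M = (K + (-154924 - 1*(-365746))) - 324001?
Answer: 20166100767540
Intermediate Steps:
M = -78375 (M = (34804 + (-154924 - 1*(-365746))) - 324001 = (34804 + (-154924 + 365746)) - 324001 = (34804 + 210822) - 324001 = 245626 - 324001 = -78375)
(-2470644 - 2851568)*(J + (-1725579 + M)) = (-2470644 - 2851568)*(-1985091 + (-1725579 - 78375)) = -5322212*(-1985091 - 1803954) = -5322212*(-3789045) = 20166100767540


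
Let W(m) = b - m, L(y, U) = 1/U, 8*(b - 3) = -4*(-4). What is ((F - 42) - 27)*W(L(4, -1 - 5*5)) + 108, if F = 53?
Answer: 356/13 ≈ 27.385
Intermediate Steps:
b = 5 (b = 3 + (-4*(-4))/8 = 3 + (⅛)*16 = 3 + 2 = 5)
W(m) = 5 - m
((F - 42) - 27)*W(L(4, -1 - 5*5)) + 108 = ((53 - 42) - 27)*(5 - 1/(-1 - 5*5)) + 108 = (11 - 27)*(5 - 1/(-1 - 25)) + 108 = -16*(5 - 1/(-26)) + 108 = -16*(5 - 1*(-1/26)) + 108 = -16*(5 + 1/26) + 108 = -16*131/26 + 108 = -1048/13 + 108 = 356/13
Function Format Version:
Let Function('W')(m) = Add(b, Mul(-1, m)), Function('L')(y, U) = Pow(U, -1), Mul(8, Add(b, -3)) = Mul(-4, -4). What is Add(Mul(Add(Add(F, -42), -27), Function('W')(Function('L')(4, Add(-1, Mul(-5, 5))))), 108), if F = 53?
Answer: Rational(356, 13) ≈ 27.385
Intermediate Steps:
b = 5 (b = Add(3, Mul(Rational(1, 8), Mul(-4, -4))) = Add(3, Mul(Rational(1, 8), 16)) = Add(3, 2) = 5)
Function('W')(m) = Add(5, Mul(-1, m))
Add(Mul(Add(Add(F, -42), -27), Function('W')(Function('L')(4, Add(-1, Mul(-5, 5))))), 108) = Add(Mul(Add(Add(53, -42), -27), Add(5, Mul(-1, Pow(Add(-1, Mul(-5, 5)), -1)))), 108) = Add(Mul(Add(11, -27), Add(5, Mul(-1, Pow(Add(-1, -25), -1)))), 108) = Add(Mul(-16, Add(5, Mul(-1, Pow(-26, -1)))), 108) = Add(Mul(-16, Add(5, Mul(-1, Rational(-1, 26)))), 108) = Add(Mul(-16, Add(5, Rational(1, 26))), 108) = Add(Mul(-16, Rational(131, 26)), 108) = Add(Rational(-1048, 13), 108) = Rational(356, 13)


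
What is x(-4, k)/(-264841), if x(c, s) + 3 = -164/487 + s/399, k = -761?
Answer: 1018982/51462049233 ≈ 1.9801e-5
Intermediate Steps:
x(c, s) = -1625/487 + s/399 (x(c, s) = -3 + (-164/487 + s/399) = -1625/487 + s/399)
x(-4, k)/(-264841) = (-1625/487 + (1/399)*(-761))/(-264841) = (-1625/487 - 761/399)*(-1/264841) = -1018982/194313*(-1/264841) = 1018982/51462049233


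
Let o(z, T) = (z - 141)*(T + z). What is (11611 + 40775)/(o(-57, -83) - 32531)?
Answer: -52386/4811 ≈ -10.889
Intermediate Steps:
o(z, T) = (-141 + z)*(T + z)
(11611 + 40775)/(o(-57, -83) - 32531) = (11611 + 40775)/(((-57)**2 - 141*(-83) - 141*(-57) - 83*(-57)) - 32531) = 52386/((3249 + 11703 + 8037 + 4731) - 32531) = 52386/(27720 - 32531) = 52386/(-4811) = 52386*(-1/4811) = -52386/4811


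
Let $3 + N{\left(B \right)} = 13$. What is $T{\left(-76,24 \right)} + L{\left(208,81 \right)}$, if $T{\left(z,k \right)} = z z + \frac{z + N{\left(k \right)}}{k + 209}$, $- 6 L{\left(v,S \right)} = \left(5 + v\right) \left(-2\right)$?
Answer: $\frac{1362285}{233} \approx 5846.7$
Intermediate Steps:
$N{\left(B \right)} = 10$ ($N{\left(B \right)} = -3 + 13 = 10$)
$L{\left(v,S \right)} = \frac{5}{3} + \frac{v}{3}$ ($L{\left(v,S \right)} = - \frac{\left(5 + v\right) \left(-2\right)}{6} = - \frac{-10 - 2 v}{6} = \frac{5}{3} + \frac{v}{3}$)
$T{\left(z,k \right)} = z^{2} + \frac{10 + z}{209 + k}$ ($T{\left(z,k \right)} = z z + \frac{z + 10}{k + 209} = z^{2} + \frac{10 + z}{209 + k}$)
$T{\left(-76,24 \right)} + L{\left(208,81 \right)} = \frac{10 - 76 + 209 \left(-76\right)^{2} + 24 \left(-76\right)^{2}}{209 + 24} + \left(\frac{5}{3} + \frac{1}{3} \cdot 208\right) = \frac{10 - 76 + 209 \cdot 5776 + 24 \cdot 5776}{233} + \left(\frac{5}{3} + \frac{208}{3}\right) = \frac{10 - 76 + 1207184 + 138624}{233} + 71 = \frac{1}{233} \cdot 1345742 + 71 = \frac{1345742}{233} + 71 = \frac{1362285}{233}$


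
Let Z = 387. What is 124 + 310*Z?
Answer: 120094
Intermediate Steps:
124 + 310*Z = 124 + 310*387 = 124 + 119970 = 120094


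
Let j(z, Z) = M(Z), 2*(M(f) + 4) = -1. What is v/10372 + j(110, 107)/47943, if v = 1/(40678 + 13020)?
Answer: -278472501/2966902779512 ≈ -9.3860e-5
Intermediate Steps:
M(f) = -9/2 (M(f) = -4 + (1/2)*(-1) = -4 - 1/2 = -9/2)
j(z, Z) = -9/2
v = 1/53698 ≈ 1.8623e-5
v/10372 + j(110, 107)/47943 = (1/53698)/10372 - 9/2/47943 = (1/53698)*(1/10372) - 9/2*1/47943 = 1/556955656 - 1/10654 = -278472501/2966902779512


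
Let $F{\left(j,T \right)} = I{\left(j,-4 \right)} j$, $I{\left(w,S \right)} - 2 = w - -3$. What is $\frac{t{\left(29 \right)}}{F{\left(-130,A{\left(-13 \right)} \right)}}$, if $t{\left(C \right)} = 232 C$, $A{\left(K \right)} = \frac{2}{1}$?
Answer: $\frac{3364}{8125} \approx 0.41403$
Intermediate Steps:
$A{\left(K \right)} = 2$ ($A{\left(K \right)} = 2 \cdot 1 = 2$)
$I{\left(w,S \right)} = 5 + w$ ($I{\left(w,S \right)} = 2 + \left(w - -3\right) = 2 + \left(w + 3\right) = 2 + \left(3 + w\right) = 5 + w$)
$F{\left(j,T \right)} = j \left(5 + j\right)$ ($F{\left(j,T \right)} = \left(5 + j\right) j = j \left(5 + j\right)$)
$\frac{t{\left(29 \right)}}{F{\left(-130,A{\left(-13 \right)} \right)}} = \frac{232 \cdot 29}{\left(-130\right) \left(5 - 130\right)} = \frac{6728}{\left(-130\right) \left(-125\right)} = \frac{6728}{16250} = 6728 \cdot \frac{1}{16250} = \frac{3364}{8125}$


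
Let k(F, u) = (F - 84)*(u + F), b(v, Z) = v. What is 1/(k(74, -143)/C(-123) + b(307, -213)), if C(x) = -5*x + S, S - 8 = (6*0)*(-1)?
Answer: 623/191951 ≈ 0.0032456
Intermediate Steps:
S = 8 (S = 8 + (6*0)*(-1) = 8 + 0*(-1) = 8 + 0 = 8)
k(F, u) = (-84 + F)*(F + u)
C(x) = 8 - 5*x (C(x) = -5*x + 8 = 8 - 5*x)
1/(k(74, -143)/C(-123) + b(307, -213)) = 1/((74**2 - 84*74 - 84*(-143) + 74*(-143))/(8 - 5*(-123)) + 307) = 1/((5476 - 6216 + 12012 - 10582)/(8 + 615) + 307) = 1/(690/623 + 307) = 1/(191951/623) = 623/191951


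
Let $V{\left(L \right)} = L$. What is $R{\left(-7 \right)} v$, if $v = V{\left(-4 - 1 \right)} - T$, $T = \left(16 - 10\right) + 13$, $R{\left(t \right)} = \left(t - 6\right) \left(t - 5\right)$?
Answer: $-3744$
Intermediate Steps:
$R{\left(t \right)} = \left(-6 + t\right) \left(-5 + t\right)$
$T = 19$ ($T = 6 + 13 = 19$)
$v = -24$ ($v = \left(-4 - 1\right) - 19 = -5 - 19 = -24$)
$R{\left(-7 \right)} v = \left(30 + \left(-7\right)^{2} - -77\right) \left(-24\right) = \left(30 + 49 + 77\right) \left(-24\right) = 156 \left(-24\right) = -3744$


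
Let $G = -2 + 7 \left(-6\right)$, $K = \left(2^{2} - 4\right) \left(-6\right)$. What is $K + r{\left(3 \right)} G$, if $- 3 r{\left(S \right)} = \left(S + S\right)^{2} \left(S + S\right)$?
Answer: $3168$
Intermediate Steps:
$K = 0$ ($K = \left(4 - 4\right) \left(-6\right) = 0 \left(-6\right) = 0$)
$r{\left(S \right)} = - \frac{8 S^{3}}{3}$ ($r{\left(S \right)} = - \frac{\left(S + S\right)^{2} \left(S + S\right)}{3} = - \frac{\left(2 S\right)^{2} \cdot 2 S}{3} = - \frac{4 S^{2} \cdot 2 S}{3} = - \frac{8 S^{3}}{3}$)
$G = -44$ ($G = -2 - 42 = -44$)
$K + r{\left(3 \right)} G = 0 + - \frac{8 \cdot 3^{3}}{3} \left(-44\right) = 0 + \left(- \frac{8}{3}\right) 27 \left(-44\right) = 0 - -3168 = 0 + 3168 = 3168$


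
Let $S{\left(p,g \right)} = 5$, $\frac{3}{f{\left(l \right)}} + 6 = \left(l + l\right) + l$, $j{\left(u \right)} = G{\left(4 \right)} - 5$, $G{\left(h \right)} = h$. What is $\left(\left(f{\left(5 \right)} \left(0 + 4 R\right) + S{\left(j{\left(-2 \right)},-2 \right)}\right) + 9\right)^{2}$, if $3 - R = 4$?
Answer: $\frac{1444}{9} \approx 160.44$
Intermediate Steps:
$R = -1$ ($R = 3 - 4 = -1$)
$j{\left(u \right)} = -1$ ($j{\left(u \right)} = 4 - 5 = -1$)
$f{\left(l \right)} = \frac{3}{-6 + 3 l}$ ($f{\left(l \right)} = \frac{3}{-6 + \left(\left(l + l\right) + l\right)} = \frac{3}{-6 + \left(2 l + l\right)} = \frac{3}{-6 + 3 l}$)
$\left(\left(f{\left(5 \right)} \left(0 + 4 R\right) + S{\left(j{\left(-2 \right)},-2 \right)}\right) + 9\right)^{2} = \left(\left(\frac{0 + 4 \left(-1\right)}{-2 + 5} + 5\right) + 9\right)^{2} = \left(\left(\frac{0 - 4}{3} + 5\right) + 9\right)^{2} = \left(\left(\frac{1}{3} \left(-4\right) + 5\right) + 9\right)^{2} = \left(\left(- \frac{4}{3} + 5\right) + 9\right)^{2} = \left(\frac{11}{3} + 9\right)^{2} = \left(\frac{38}{3}\right)^{2} = \frac{1444}{9}$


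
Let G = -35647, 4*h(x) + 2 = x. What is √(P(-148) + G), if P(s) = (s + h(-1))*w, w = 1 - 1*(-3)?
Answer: I*√36242 ≈ 190.37*I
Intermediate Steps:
h(x) = -½ + x/4
w = 4 (w = 1 + 3 = 4)
P(s) = -3 + 4*s (P(s) = (s + (-½ + (¼)*(-1)))*4 = (s + (-½ - ¼))*4 = (s - ¾)*4 = (-¾ + s)*4 = -3 + 4*s)
√(P(-148) + G) = √((-3 + 4*(-148)) - 35647) = √((-3 - 592) - 35647) = √(-595 - 35647) = √(-36242) = I*√36242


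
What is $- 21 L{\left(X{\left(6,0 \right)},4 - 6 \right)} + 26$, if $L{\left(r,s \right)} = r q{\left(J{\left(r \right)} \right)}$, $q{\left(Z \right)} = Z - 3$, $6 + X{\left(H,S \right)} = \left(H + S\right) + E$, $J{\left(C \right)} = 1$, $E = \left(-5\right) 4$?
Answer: $-814$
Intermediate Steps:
$E = -20$
$X{\left(H,S \right)} = -26 + H + S$ ($X{\left(H,S \right)} = -6 - \left(20 - H - S\right) = -6 + \left(-20 + H + S\right) = -26 + H + S$)
$q{\left(Z \right)} = -3 + Z$
$L{\left(r,s \right)} = - 2 r$ ($L{\left(r,s \right)} = r \left(-3 + 1\right) = r \left(-2\right) = - 2 r$)
$- 21 L{\left(X{\left(6,0 \right)},4 - 6 \right)} + 26 = - 21 \left(- 2 \left(-26 + 6 + 0\right)\right) + 26 = - 21 \left(\left(-2\right) \left(-20\right)\right) + 26 = \left(-21\right) 40 + 26 = -840 + 26 = -814$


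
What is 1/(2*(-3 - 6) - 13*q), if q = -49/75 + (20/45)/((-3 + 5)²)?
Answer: -225/2464 ≈ -0.091315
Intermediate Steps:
q = -122/225 (q = -49*1/75 + (20*(1/45))/(2²) = -49/75 + (4/9)/4 = -49/75 + (4/9)*(¼) = -49/75 + ⅑ = -122/225 ≈ -0.54222)
1/(2*(-3 - 6) - 13*q) = 1/(2*(-3 - 6) - 13*(-122/225)) = 1/(2*(-9) + 1586/225) = 1/(-18 + 1586/225) = 1/(-2464/225) = -225/2464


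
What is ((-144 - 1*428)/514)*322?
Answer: -92092/257 ≈ -358.33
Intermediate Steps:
((-144 - 1*428)/514)*322 = ((-144 - 428)*(1/514))*322 = -572*1/514*322 = -286/257*322 = -92092/257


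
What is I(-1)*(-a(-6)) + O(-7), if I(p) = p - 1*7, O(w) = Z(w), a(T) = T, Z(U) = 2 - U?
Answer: -39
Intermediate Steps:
O(w) = 2 - w
I(p) = -7 + p (I(p) = p - 7 = -7 + p)
I(-1)*(-a(-6)) + O(-7) = (-7 - 1)*(-1*(-6)) + (2 - 1*(-7)) = -8*6 + (2 + 7) = -48 + 9 = -39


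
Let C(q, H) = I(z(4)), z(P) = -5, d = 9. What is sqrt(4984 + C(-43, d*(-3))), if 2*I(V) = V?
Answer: 9*sqrt(246)/2 ≈ 70.580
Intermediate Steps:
I(V) = V/2
C(q, H) = -5/2 (C(q, H) = (1/2)*(-5) = -5/2)
sqrt(4984 + C(-43, d*(-3))) = sqrt(4984 - 5/2) = sqrt(9963/2) = 9*sqrt(246)/2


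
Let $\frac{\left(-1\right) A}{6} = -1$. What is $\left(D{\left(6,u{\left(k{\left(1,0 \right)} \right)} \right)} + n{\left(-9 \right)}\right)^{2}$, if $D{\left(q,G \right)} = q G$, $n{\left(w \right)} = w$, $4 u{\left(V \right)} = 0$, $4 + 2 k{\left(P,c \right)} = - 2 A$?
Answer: $81$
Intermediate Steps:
$A = 6$ ($A = \left(-6\right) \left(-1\right) = 6$)
$k{\left(P,c \right)} = -8$ ($k{\left(P,c \right)} = -2 + \frac{\left(-2\right) 6}{2} = -2 + \frac{1}{2} \left(-12\right) = -2 - 6 = -8$)
$u{\left(V \right)} = 0$ ($u{\left(V \right)} = \frac{1}{4} \cdot 0 = 0$)
$D{\left(q,G \right)} = G q$
$\left(D{\left(6,u{\left(k{\left(1,0 \right)} \right)} \right)} + n{\left(-9 \right)}\right)^{2} = \left(0 \cdot 6 - 9\right)^{2} = \left(0 - 9\right)^{2} = \left(-9\right)^{2} = 81$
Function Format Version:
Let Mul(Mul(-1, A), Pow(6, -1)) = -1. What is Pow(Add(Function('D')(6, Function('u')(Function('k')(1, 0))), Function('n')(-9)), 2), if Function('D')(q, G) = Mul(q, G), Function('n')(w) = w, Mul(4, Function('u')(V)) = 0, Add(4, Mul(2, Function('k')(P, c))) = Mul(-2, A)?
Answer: 81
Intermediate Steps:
A = 6 (A = Mul(-6, -1) = 6)
Function('k')(P, c) = -8 (Function('k')(P, c) = Add(-2, Mul(Rational(1, 2), Mul(-2, 6))) = Add(-2, Mul(Rational(1, 2), -12)) = Add(-2, -6) = -8)
Function('u')(V) = 0 (Function('u')(V) = Mul(Rational(1, 4), 0) = 0)
Function('D')(q, G) = Mul(G, q)
Pow(Add(Function('D')(6, Function('u')(Function('k')(1, 0))), Function('n')(-9)), 2) = Pow(Add(Mul(0, 6), -9), 2) = Pow(Add(0, -9), 2) = Pow(-9, 2) = 81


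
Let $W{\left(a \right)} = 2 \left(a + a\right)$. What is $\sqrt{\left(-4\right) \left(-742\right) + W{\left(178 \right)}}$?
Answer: $4 \sqrt{230} \approx 60.663$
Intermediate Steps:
$W{\left(a \right)} = 4 a$ ($W{\left(a \right)} = 2 \cdot 2 a = 4 a$)
$\sqrt{\left(-4\right) \left(-742\right) + W{\left(178 \right)}} = \sqrt{\left(-4\right) \left(-742\right) + 4 \cdot 178} = \sqrt{2968 + 712} = \sqrt{3680} = 4 \sqrt{230}$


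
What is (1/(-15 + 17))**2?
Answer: 1/4 ≈ 0.25000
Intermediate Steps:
(1/(-15 + 17))**2 = (1/2)**2 = 1/4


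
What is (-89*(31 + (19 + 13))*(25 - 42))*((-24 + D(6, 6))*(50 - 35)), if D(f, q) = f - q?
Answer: -34314840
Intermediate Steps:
(-89*(31 + (19 + 13))*(25 - 42))*((-24 + D(6, 6))*(50 - 35)) = (-89*(31 + (19 + 13))*(25 - 42))*((-24 + (6 - 1*6))*(50 - 35)) = (-89*(31 + 32)*(-17))*((-24 + (6 - 6))*15) = (-5607*(-17))*((-24 + 0)*15) = (-89*(-1071))*(-24*15) = 95319*(-360) = -34314840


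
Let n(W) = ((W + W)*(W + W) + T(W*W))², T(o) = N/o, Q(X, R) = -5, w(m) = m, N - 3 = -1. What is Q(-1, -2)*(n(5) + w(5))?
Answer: -6263129/125 ≈ -50105.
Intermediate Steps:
N = 2 (N = 3 - 1 = 2)
T(o) = 2/o
n(W) = (2/W² + 4*W²)² (n(W) = ((W + W)*(W + W) + 2/((W*W)))² = ((2*W)*(2*W) + 2/(W²))² = (4*W² + 2/W²)² = (2/W² + 4*W²)²)
Q(-1, -2)*(n(5) + w(5)) = -5*(4*(1 + 2*5⁴)²/5⁴ + 5) = -5*(4*(1/625)*(1 + 2*625)² + 5) = -5*(4*(1/625)*(1 + 1250)² + 5) = -5*(4*(1/625)*1251² + 5) = -5*(4*(1/625)*1565001 + 5) = -5*(6260004/625 + 5) = -5*6263129/625 = -6263129/125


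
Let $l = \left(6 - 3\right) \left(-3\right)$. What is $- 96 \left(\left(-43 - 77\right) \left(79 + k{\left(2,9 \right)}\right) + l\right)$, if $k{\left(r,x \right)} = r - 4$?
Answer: $887904$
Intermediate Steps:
$k{\left(r,x \right)} = -4 + r$ ($k{\left(r,x \right)} = r - 4 = -4 + r$)
$l = -9$ ($l = 3 \left(-3\right) = -9$)
$- 96 \left(\left(-43 - 77\right) \left(79 + k{\left(2,9 \right)}\right) + l\right) = - 96 \left(\left(-43 - 77\right) \left(79 + \left(-4 + 2\right)\right) - 9\right) = - 96 \left(- 120 \left(79 - 2\right) - 9\right) = - 96 \left(\left(-120\right) 77 - 9\right) = - 96 \left(-9240 - 9\right) = \left(-96\right) \left(-9249\right) = 887904$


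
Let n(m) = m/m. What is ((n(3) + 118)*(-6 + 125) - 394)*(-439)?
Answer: -6043713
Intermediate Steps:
n(m) = 1
((n(3) + 118)*(-6 + 125) - 394)*(-439) = ((1 + 118)*(-6 + 125) - 394)*(-439) = (119*119 - 394)*(-439) = (14161 - 394)*(-439) = 13767*(-439) = -6043713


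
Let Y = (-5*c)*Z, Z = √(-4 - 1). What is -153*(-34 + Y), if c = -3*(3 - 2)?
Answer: 5202 - 2295*I*√5 ≈ 5202.0 - 5131.8*I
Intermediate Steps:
Z = I*√5 (Z = √(-5) = I*√5 ≈ 2.2361*I)
c = -3 (c = -3*1 = -3)
Y = 15*I*√5 (Y = (-5*(-3))*(I*√5) = 15*(I*√5) = 15*I*√5 ≈ 33.541*I)
-153*(-34 + Y) = -153*(-34 + 15*I*√5) = 5202 - 2295*I*√5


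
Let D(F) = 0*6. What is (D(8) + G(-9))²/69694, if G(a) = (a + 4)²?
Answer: 625/69694 ≈ 0.0089678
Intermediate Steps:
G(a) = (4 + a)²
D(F) = 0
(D(8) + G(-9))²/69694 = (0 + (4 - 9)²)²/69694 = (0 + (-5)²)²*(1/69694) = (0 + 25)²*(1/69694) = 25²*(1/69694) = 625*(1/69694) = 625/69694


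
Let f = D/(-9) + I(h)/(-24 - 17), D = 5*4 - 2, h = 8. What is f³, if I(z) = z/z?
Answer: -571787/68921 ≈ -8.2963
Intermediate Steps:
I(z) = 1
D = 18 (D = 20 - 2 = 18)
f = -83/41 (f = 18/(-9) + 1/(-24 - 17) = 18*(-⅑) + 1/(-41) = -2 + 1*(-1/41) = -2 - 1/41 = -83/41 ≈ -2.0244)
f³ = (-83/41)³ = -571787/68921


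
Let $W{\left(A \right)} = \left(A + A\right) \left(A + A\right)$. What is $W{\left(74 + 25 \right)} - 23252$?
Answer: $15952$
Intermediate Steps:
$W{\left(A \right)} = 4 A^{2}$ ($W{\left(A \right)} = 2 A 2 A = 4 A^{2}$)
$W{\left(74 + 25 \right)} - 23252 = 4 \left(74 + 25\right)^{2} - 23252 = 4 \cdot 99^{2} - 23252 = 4 \cdot 9801 - 23252 = 39204 - 23252 = 15952$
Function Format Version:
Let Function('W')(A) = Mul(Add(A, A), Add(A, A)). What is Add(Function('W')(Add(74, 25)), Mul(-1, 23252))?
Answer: 15952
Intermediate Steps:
Function('W')(A) = Mul(4, Pow(A, 2)) (Function('W')(A) = Mul(Mul(2, A), Mul(2, A)) = Mul(4, Pow(A, 2)))
Add(Function('W')(Add(74, 25)), Mul(-1, 23252)) = Add(Mul(4, Pow(Add(74, 25), 2)), Mul(-1, 23252)) = Add(Mul(4, Pow(99, 2)), -23252) = Add(Mul(4, 9801), -23252) = Add(39204, -23252) = 15952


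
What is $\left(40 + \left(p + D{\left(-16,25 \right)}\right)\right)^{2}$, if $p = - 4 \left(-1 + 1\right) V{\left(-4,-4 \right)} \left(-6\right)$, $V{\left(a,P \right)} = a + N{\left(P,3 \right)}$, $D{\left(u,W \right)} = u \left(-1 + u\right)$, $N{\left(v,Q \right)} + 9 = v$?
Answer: $97344$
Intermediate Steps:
$N{\left(v,Q \right)} = -9 + v$
$V{\left(a,P \right)} = -9 + P + a$ ($V{\left(a,P \right)} = a + \left(-9 + P\right) = -9 + P + a$)
$p = 0$ ($p = - 4 \left(-1 + 1\right) \left(-9 - 4 - 4\right) \left(-6\right) = \left(-4\right) 0 \left(-17\right) \left(-6\right) = 0 \left(-17\right) \left(-6\right) = 0 \left(-6\right) = 0$)
$\left(40 + \left(p + D{\left(-16,25 \right)}\right)\right)^{2} = \left(40 + \left(0 - 16 \left(-1 - 16\right)\right)\right)^{2} = \left(40 + \left(0 - -272\right)\right)^{2} = \left(40 + \left(0 + 272\right)\right)^{2} = \left(40 + 272\right)^{2} = 312^{2} = 97344$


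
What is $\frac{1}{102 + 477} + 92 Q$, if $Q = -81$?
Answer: $- \frac{4314707}{579} \approx -7452.0$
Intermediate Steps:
$\frac{1}{102 + 477} + 92 Q = \frac{1}{102 + 477} + 92 \left(-81\right) = \frac{1}{579} - 7452 = - \frac{4314707}{579}$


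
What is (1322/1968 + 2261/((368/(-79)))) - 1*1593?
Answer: -94045283/45264 ≈ -2077.7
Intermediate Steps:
(1322/1968 + 2261/((368/(-79)))) - 1*1593 = (1322*(1/1968) + 2261/((368*(-1/79)))) - 1593 = (661/984 + 2261/(-368/79)) - 1593 = (661/984 + 2261*(-79/368)) - 1593 = (661/984 - 178619/368) - 1593 = -21939731/45264 - 1593 = -94045283/45264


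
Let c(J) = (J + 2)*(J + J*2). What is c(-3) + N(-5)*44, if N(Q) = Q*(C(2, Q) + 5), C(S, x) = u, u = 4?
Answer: -1971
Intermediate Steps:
C(S, x) = 4
c(J) = 3*J*(2 + J) (c(J) = (2 + J)*(J + 2*J) = (2 + J)*(3*J) = 3*J*(2 + J))
N(Q) = 9*Q (N(Q) = Q*(4 + 5) = Q*9 = 9*Q)
c(-3) + N(-5)*44 = 3*(-3)*(2 - 3) + (9*(-5))*44 = 3*(-3)*(-1) - 45*44 = 9 - 1980 = -1971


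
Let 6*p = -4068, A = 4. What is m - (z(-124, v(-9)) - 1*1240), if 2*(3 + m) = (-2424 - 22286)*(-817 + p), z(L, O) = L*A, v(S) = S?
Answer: 18472458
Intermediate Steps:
p = -678 (p = (⅙)*(-4068) = -678)
z(L, O) = 4*L (z(L, O) = L*4 = 4*L)
m = 18470722 (m = -3 + ((-2424 - 22286)*(-817 - 678))/2 = -3 + (-24710*(-1495))/2 = -3 + (½)*36941450 = -3 + 18470725 = 18470722)
m - (z(-124, v(-9)) - 1*1240) = 18470722 - (4*(-124) - 1*1240) = 18470722 - (-496 - 1240) = 18470722 - 1*(-1736) = 18470722 + 1736 = 18472458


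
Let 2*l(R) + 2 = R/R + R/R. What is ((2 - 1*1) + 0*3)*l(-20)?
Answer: 0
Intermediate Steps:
l(R) = 0 (l(R) = -1 + (R/R + R/R)/2 = -1 + (1 + 1)/2 = -1 + (½)*2 = -1 + 1 = 0)
((2 - 1*1) + 0*3)*l(-20) = ((2 - 1*1) + 0*3)*0 = ((2 - 1) + 0)*0 = (1 + 0)*0 = 1*0 = 0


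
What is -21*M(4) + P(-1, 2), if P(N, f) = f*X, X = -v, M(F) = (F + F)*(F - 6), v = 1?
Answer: 334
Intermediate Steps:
M(F) = 2*F*(-6 + F) (M(F) = (2*F)*(-6 + F) = 2*F*(-6 + F))
X = -1 (X = -1*1 = -1)
P(N, f) = -f (P(N, f) = f*(-1) = -f)
-21*M(4) + P(-1, 2) = -42*4*(-6 + 4) - 1*2 = -42*4*(-2) - 2 = -21*(-16) - 2 = 336 - 2 = 334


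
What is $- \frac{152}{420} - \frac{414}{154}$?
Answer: $- \frac{3523}{1155} \approx -3.0502$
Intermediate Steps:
$- \frac{152}{420} - \frac{414}{154} = \left(-152\right) \frac{1}{420} - \frac{207}{77} = - \frac{38}{105} - \frac{207}{77} = - \frac{3523}{1155}$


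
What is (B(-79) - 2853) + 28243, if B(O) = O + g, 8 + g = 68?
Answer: 25371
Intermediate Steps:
g = 60 (g = -8 + 68 = 60)
B(O) = 60 + O (B(O) = O + 60 = 60 + O)
(B(-79) - 2853) + 28243 = ((60 - 79) - 2853) + 28243 = (-19 - 2853) + 28243 = -2872 + 28243 = 25371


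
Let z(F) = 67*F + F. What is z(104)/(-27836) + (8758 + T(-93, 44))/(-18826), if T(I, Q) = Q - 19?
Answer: -94405265/131010134 ≈ -0.72060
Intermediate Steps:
T(I, Q) = -19 + Q
z(F) = 68*F
z(104)/(-27836) + (8758 + T(-93, 44))/(-18826) = (68*104)/(-27836) + (8758 + (-19 + 44))/(-18826) = 7072*(-1/27836) + (8758 + 25)*(-1/18826) = -1768/6959 + 8783*(-1/18826) = -1768/6959 - 8783/18826 = -94405265/131010134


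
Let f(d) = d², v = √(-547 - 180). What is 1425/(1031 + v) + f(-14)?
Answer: 209952023/1063688 - 1425*I*√727/1063688 ≈ 197.38 - 0.036122*I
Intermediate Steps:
v = I*√727 (v = √(-727) = I*√727 ≈ 26.963*I)
1425/(1031 + v) + f(-14) = 1425/(1031 + I*√727) + (-14)² = 1425/(1031 + I*√727) + 196 = 196 + 1425/(1031 + I*√727)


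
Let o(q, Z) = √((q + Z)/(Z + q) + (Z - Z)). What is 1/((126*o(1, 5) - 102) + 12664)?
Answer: 1/12688 ≈ 7.8815e-5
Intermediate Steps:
o(q, Z) = 1 (o(q, Z) = √((Z + q)/(Z + q) + 0) = √(1 + 0) = √1 = 1)
1/((126*o(1, 5) - 102) + 12664) = 1/((126*1 - 102) + 12664) = 1/((126 - 102) + 12664) = 1/(24 + 12664) = 1/12688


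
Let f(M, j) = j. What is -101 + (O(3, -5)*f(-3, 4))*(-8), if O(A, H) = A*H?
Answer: 379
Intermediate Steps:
-101 + (O(3, -5)*f(-3, 4))*(-8) = -101 + ((3*(-5))*4)*(-8) = -101 - 15*4*(-8) = -101 - 60*(-8) = -101 + 480 = 379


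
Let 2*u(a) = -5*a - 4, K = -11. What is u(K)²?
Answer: 2601/4 ≈ 650.25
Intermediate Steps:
u(a) = -2 - 5*a/2 (u(a) = (-5*a - 4)/2 = (-4 - 5*a)/2 = -2 - 5*a/2)
u(K)² = (-2 - 5/2*(-11))² = (-2 + 55/2)² = (51/2)² = 2601/4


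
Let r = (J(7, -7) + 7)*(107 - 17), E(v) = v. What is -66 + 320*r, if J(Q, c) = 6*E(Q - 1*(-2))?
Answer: 1756734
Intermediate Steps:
J(Q, c) = 12 + 6*Q (J(Q, c) = 6*(Q - 1*(-2)) = 6*(Q + 2) = 6*(2 + Q) = 12 + 6*Q)
r = 5490 (r = ((12 + 6*7) + 7)*(107 - 17) = ((12 + 42) + 7)*90 = (54 + 7)*90 = 61*90 = 5490)
-66 + 320*r = -66 + 320*5490 = -66 + 1756800 = 1756734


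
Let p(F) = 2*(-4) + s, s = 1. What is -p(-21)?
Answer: 7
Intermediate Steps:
p(F) = -7 (p(F) = 2*(-4) + 1 = -8 + 1 = -7)
-p(-21) = -1*(-7) = 7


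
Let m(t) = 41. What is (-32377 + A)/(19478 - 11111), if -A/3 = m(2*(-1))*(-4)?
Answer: -31885/8367 ≈ -3.8108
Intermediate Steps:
A = 492 (A = -123*(-4) = -3*(-164) = 492)
(-32377 + A)/(19478 - 11111) = (-32377 + 492)/(19478 - 11111) = -31885/8367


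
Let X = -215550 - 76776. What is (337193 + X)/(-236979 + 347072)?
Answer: 44867/110093 ≈ 0.40754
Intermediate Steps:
X = -292326
(337193 + X)/(-236979 + 347072) = (337193 - 292326)/(-236979 + 347072) = 44867/110093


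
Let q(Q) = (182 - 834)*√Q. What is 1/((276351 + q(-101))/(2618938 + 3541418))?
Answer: 1702420540956/76412810705 + 4016552112*I*√101/76412810705 ≈ 22.279 + 0.52826*I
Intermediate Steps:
q(Q) = -652*√Q
1/((276351 + q(-101))/(2618938 + 3541418)) = 1/((276351 - 652*I*√101)/(2618938 + 3541418)) = 1/((276351 - 652*I*√101)/6160356) = 1/((276351 - 652*I*√101)*(1/6160356)) = 1/(92117/2053452 - 163*I*√101/1540089)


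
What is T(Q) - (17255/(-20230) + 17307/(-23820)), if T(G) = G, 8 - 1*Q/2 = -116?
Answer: 33688243/134980 ≈ 249.58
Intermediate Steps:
Q = 248 (Q = 16 - 2*(-116) = 16 + 232 = 248)
T(Q) - (17255/(-20230) + 17307/(-23820)) = 248 - (17255/(-20230) + 17307/(-23820)) = 248 - (17255*(-1/20230) + 17307*(-1/23820)) = 248 - (-29/34 - 5769/7940) = 248 - 1*(-213203/134980) = 248 + 213203/134980 = 33688243/134980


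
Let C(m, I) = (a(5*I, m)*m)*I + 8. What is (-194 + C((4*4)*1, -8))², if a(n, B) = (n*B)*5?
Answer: 167619823396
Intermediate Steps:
a(n, B) = 5*B*n (a(n, B) = (B*n)*5 = 5*B*n)
C(m, I) = 8 + 25*I²*m² (C(m, I) = ((5*m*(5*I))*m)*I + 8 = ((25*I*m)*m)*I + 8 = (25*I*m²)*I + 8 = 25*I²*m² + 8 = 8 + 25*I²*m²)
(-194 + C((4*4)*1, -8))² = (-194 + (8 + 25*(-8)²*((4*4)*1)²))² = (-194 + (8 + 25*64*(16*1)²))² = (-194 + (8 + 25*64*16²))² = (-194 + (8 + 25*64*256))² = (-194 + (8 + 409600))² = (-194 + 409608)² = 409414² = 167619823396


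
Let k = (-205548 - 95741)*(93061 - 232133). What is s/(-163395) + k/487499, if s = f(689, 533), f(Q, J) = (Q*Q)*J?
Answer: 6723041577096953/79654899105 ≈ 84402.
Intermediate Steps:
f(Q, J) = J*Q**2 (f(Q, J) = Q**2*J = J*Q**2)
s = 253026293 (s = 533*689**2 = 533*474721 = 253026293)
k = 41900863808 (k = -301289*(-139072) = 41900863808)
s/(-163395) + k/487499 = 253026293/(-163395) + 41900863808/487499 = 253026293*(-1/163395) + 41900863808*(1/487499) = -253026293/163395 + 41900863808/487499 = 6723041577096953/79654899105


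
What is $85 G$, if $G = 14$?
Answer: $1190$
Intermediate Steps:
$85 G = 85 \cdot 14 = 1190$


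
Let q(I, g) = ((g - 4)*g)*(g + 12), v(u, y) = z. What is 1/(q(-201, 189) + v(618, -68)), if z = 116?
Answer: 1/7028081 ≈ 1.4229e-7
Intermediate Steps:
v(u, y) = 116
q(I, g) = g*(-4 + g)*(12 + g) (q(I, g) = ((-4 + g)*g)*(12 + g) = (g*(-4 + g))*(12 + g) = g*(-4 + g)*(12 + g))
1/(q(-201, 189) + v(618, -68)) = 1/(189*(-48 + 189**2 + 8*189) + 116) = 1/(189*(-48 + 35721 + 1512) + 116) = 1/(189*37185 + 116) = 1/(7027965 + 116) = 1/7028081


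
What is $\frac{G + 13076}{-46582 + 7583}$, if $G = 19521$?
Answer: $- \frac{32597}{38999} \approx -0.83584$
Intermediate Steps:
$\frac{G + 13076}{-46582 + 7583} = \frac{19521 + 13076}{-46582 + 7583} = \frac{32597}{-38999} = 32597 \left(- \frac{1}{38999}\right) = - \frac{32597}{38999}$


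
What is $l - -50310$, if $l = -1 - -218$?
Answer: $50527$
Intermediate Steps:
$l = 217$ ($l = -1 + 218 = 217$)
$l - -50310 = 217 - -50310 = 217 + 50310 = 50527$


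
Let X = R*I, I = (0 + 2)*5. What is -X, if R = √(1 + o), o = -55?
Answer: -30*I*√6 ≈ -73.485*I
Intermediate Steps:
R = 3*I*√6 (R = √(1 - 55) = √(-54) = 3*I*√6 ≈ 7.3485*I)
I = 10 (I = 2*5 = 10)
X = 30*I*√6 (X = (3*I*√6)*10 = 30*I*√6 ≈ 73.485*I)
-X = -30*I*√6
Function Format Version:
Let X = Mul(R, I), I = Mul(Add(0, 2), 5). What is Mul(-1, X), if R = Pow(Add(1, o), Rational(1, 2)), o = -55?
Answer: Mul(-30, I, Pow(6, Rational(1, 2))) ≈ Mul(-73.485, I)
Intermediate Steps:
R = Mul(3, I, Pow(6, Rational(1, 2))) (R = Pow(Add(1, -55), Rational(1, 2)) = Pow(-54, Rational(1, 2)) = Mul(3, I, Pow(6, Rational(1, 2))) ≈ Mul(7.3485, I))
I = 10 (I = Mul(2, 5) = 10)
X = Mul(30, I, Pow(6, Rational(1, 2))) (X = Mul(Mul(3, I, Pow(6, Rational(1, 2))), 10) = Mul(30, I, Pow(6, Rational(1, 2))) ≈ Mul(73.485, I))
Mul(-1, X) = Mul(-1, Mul(30, I, Pow(6, Rational(1, 2)))) = Mul(-30, I, Pow(6, Rational(1, 2)))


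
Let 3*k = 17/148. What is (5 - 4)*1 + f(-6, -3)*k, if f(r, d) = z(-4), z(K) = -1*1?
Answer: 427/444 ≈ 0.96171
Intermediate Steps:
z(K) = -1
f(r, d) = -1
k = 17/444 (k = (17/148)/3 = (17*(1/148))/3 = (1/3)*(17/148) = 17/444 ≈ 0.038288)
(5 - 4)*1 + f(-6, -3)*k = (5 - 4)*1 - 1*17/444 = 1*1 - 17/444 = 1 - 17/444 = 427/444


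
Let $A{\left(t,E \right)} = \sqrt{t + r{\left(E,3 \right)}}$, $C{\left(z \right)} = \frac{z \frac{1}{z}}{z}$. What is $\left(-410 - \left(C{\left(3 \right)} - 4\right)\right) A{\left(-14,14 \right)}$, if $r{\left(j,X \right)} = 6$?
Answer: $- \frac{2438 i \sqrt{2}}{3} \approx - 1149.3 i$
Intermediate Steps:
$C{\left(z \right)} = \frac{1}{z}$ ($C{\left(z \right)} = 1 \frac{1}{z} = \frac{1}{z}$)
$A{\left(t,E \right)} = \sqrt{6 + t}$ ($A{\left(t,E \right)} = \sqrt{t + 6} = \sqrt{6 + t}$)
$\left(-410 - \left(C{\left(3 \right)} - 4\right)\right) A{\left(-14,14 \right)} = \left(-410 - \left(\frac{1}{3} - 4\right)\right) \sqrt{6 - 14} = \left(-410 - \left(\frac{1}{3} - 4\right)\right) \sqrt{-8} = \left(-410 - - \frac{11}{3}\right) 2 i \sqrt{2} = \left(-410 + \frac{11}{3}\right) 2 i \sqrt{2} = - \frac{1219 \cdot 2 i \sqrt{2}}{3} = - \frac{2438 i \sqrt{2}}{3}$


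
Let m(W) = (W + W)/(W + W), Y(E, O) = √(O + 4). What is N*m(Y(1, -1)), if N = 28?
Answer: 28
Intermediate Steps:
Y(E, O) = √(4 + O)
m(W) = 1 (m(W) = (2*W)/((2*W)) = (2*W)*(1/(2*W)) = 1)
N*m(Y(1, -1)) = 28*1 = 28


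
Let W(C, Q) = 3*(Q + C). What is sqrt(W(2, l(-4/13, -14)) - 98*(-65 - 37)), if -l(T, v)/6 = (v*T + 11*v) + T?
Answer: sqrt(12702) ≈ 112.70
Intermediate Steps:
l(T, v) = -66*v - 6*T - 6*T*v (l(T, v) = -6*((v*T + 11*v) + T) = -6*((T*v + 11*v) + T) = -6*((11*v + T*v) + T) = -6*(T + 11*v + T*v) = -66*v - 6*T - 6*T*v)
W(C, Q) = 3*C + 3*Q (W(C, Q) = 3*(C + Q) = 3*C + 3*Q)
sqrt(W(2, l(-4/13, -14)) - 98*(-65 - 37)) = sqrt((3*2 + 3*(-66*(-14) - (-24)/13 - 6*(-4/13)*(-14))) - 98*(-65 - 37)) = sqrt((6 + 3*(924 - (-24)/13 - 6*(-4*1/13)*(-14))) - 98*(-102)) = sqrt((6 + 3*(924 - 6*(-4/13) - 6*(-4/13)*(-14))) + 9996) = sqrt((6 + 3*(924 + 24/13 - 336/13)) + 9996) = sqrt((6 + 3*900) + 9996) = sqrt((6 + 2700) + 9996) = sqrt(2706 + 9996) = sqrt(12702)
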